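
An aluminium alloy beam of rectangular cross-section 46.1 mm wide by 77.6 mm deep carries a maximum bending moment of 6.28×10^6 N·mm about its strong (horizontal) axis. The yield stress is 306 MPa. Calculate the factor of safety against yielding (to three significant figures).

Section modulus S = bh²/6 = 46.1×77.6²/6 = 46270 mm³.
σ = M/S = 6280000/46270 = 135.7 MPa.
n = 306/135.7 = 2.254.

n = 2.25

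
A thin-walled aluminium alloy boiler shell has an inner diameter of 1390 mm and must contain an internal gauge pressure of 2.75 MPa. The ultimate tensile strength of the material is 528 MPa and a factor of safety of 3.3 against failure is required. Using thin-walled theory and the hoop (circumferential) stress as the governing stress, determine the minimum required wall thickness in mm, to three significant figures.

t = 11.9 mm

σ_allow = 528/3.3 = 160.0 MPa.
Hoop stress σ_h = pD/(2t), so t = pD/(2σ_allow) = 2.75×1390/(2×160.0) = 11.95 mm.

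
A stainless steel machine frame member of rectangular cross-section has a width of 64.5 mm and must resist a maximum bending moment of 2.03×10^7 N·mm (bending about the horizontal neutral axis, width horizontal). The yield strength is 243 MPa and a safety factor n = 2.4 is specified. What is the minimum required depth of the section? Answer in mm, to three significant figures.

h = 137 mm

σ_allow = 243/2.4 = 101.2 MPa.
For a rectangular section σ = 6M/(bh²), so h² = 6M/(b σ_allow) = 6×2.0300×10^7/(64.5×101.2) = 18650 mm².
h = 136.6 mm.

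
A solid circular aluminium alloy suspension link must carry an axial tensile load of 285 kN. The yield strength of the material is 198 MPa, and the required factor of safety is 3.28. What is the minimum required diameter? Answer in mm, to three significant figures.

d = 77.5 mm

Allowable stress σ_allow = 198/3.28 = 60.37 MPa.
Required area A = F/σ_allow = 285000/60.37 = 4721 mm².
A = πd²/4 → d = √(4A/π) = 77.53 mm.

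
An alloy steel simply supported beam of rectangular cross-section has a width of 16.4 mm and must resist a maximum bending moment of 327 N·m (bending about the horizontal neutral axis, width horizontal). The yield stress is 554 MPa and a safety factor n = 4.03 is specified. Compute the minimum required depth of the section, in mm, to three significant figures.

h = 29.5 mm

σ_allow = 554/4.03 = 137.5 MPa.
For a rectangular section σ = 6M/(bh²), so h² = 6M/(b σ_allow) = 6×327000/(16.4×137.5) = 870.3 mm².
h = 29.50 mm.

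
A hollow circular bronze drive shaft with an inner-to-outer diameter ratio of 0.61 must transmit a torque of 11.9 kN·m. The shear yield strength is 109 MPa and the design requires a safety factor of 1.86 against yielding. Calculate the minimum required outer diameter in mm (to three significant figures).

d_o = 106 mm

τ_allow = 109/1.86 = 58.60 MPa.
For a hollow shaft τ = 16T/[πd_o³(1−k⁴)] with k = 0.61, so 1−k⁴ = 0.8615.
d_o³ = 16T/[π τ_allow (1−k⁴)] = 16×1.1900×10^7/(π×58.60×0.8615) = 1.200×10^6 mm³.
d_o = 106.3 mm.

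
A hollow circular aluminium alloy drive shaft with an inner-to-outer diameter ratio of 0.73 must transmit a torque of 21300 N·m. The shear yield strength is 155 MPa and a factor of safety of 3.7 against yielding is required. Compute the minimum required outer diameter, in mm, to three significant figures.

d_o = 153 mm

τ_allow = 155/3.7 = 41.89 MPa.
For a hollow shaft τ = 16T/[πd_o³(1−k⁴)] with k = 0.73, so 1−k⁴ = 0.7160.
d_o³ = 16T/[π τ_allow (1−k⁴)] = 16×2.1300×10^7/(π×41.89×0.7160) = 3.617×10^6 mm³.
d_o = 153.5 mm.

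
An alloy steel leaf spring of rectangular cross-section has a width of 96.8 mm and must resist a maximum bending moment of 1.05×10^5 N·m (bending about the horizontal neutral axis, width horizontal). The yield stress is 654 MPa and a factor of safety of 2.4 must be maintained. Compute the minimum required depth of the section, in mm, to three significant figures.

h = 155 mm

σ_allow = 654/2.4 = 272.5 MPa.
For a rectangular section σ = 6M/(bh²), so h² = 6M/(b σ_allow) = 6×1.0500×10^8/(96.8×272.5) = 23880 mm².
h = 154.5 mm.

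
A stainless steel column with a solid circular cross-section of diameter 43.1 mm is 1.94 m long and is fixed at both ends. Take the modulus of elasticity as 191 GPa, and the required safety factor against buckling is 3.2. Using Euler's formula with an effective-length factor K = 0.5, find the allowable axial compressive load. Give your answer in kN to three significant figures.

I = πd⁴/64 = π×43.1⁴/64 = 169400 mm⁴.
Effective length L_e = KL = 0.5×1.94 m = 970.0 mm.
Euler critical load P_cr = π²EI/L_e² = π²×191000×169400/970.0² = 339400 N.
P_allow = P_cr/n = 339400/3.2 = 106100 N.

P_allow = 106 kN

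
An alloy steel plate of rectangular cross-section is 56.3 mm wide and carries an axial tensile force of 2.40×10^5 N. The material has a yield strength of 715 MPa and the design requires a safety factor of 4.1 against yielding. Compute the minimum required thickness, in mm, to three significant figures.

t = 24.4 mm

σ_allow = 715/4.1 = 174.4 MPa.
Required area A = F/σ_allow = 240000/174.4 = 1376 mm².
t = A/w = 1376/56.3 = 24.44 mm.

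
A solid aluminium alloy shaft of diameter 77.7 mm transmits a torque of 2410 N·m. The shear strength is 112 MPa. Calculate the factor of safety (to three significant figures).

τ = 16T/(πd³) = 16×2410000/(π×77.7³) = 26.17 MPa.
n = τ_limit/τ = 112/26.17 = 4.280.

n = 4.28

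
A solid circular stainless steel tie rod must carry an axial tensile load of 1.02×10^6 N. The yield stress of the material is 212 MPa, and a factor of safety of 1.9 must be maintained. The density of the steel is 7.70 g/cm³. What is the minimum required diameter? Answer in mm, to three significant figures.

Allowable stress σ_allow = 212/1.9 = 111.6 MPa.
Required area A = F/σ_allow = 1020000/111.6 = 9142 mm².
A = πd²/4 → d = √(4A/π) = 107.9 mm.

d = 108 mm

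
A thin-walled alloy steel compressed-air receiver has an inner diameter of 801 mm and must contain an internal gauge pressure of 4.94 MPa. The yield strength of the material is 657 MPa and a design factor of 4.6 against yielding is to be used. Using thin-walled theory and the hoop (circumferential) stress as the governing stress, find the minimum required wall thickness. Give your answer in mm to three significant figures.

t = 13.9 mm

σ_allow = 657/4.6 = 142.8 MPa.
Hoop stress σ_h = pD/(2t), so t = pD/(2σ_allow) = 4.94×801/(2×142.8) = 13.85 mm.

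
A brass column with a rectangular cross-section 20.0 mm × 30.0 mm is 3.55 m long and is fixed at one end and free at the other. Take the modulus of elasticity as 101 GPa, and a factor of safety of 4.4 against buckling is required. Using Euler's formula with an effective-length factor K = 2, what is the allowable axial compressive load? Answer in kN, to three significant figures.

P_allow = 0.0899 kN

Buckling occurs about the weak axis: I_min = h·b³/12 = 30.0×20.0³/12 = 20000 mm⁴ (b = 20.0 mm is the smaller dimension).
Effective length L_e = KL = 2×3.55 m = 7100 mm.
Euler critical load P_cr = π²EI/L_e² = π²×101000×20000/7100² = 395.5 N.
P_allow = P_cr/n = 395.5/4.4 = 89.88 N.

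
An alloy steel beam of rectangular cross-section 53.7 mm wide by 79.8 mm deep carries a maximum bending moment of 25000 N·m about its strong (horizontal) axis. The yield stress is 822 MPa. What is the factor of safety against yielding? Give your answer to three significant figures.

Section modulus S = bh²/6 = 53.7×79.8²/6 = 56990 mm³.
σ = M/S = 2.5000×10^7/56990 = 438.6 MPa.
n = 822/438.6 = 1.874.

n = 1.87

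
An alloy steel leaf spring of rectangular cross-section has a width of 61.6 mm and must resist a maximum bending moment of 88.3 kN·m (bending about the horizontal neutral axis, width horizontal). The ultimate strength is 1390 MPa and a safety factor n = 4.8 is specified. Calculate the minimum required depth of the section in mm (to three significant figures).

h = 172 mm

σ_allow = 1390/4.8 = 289.6 MPa.
For a rectangular section σ = 6M/(bh²), so h² = 6M/(b σ_allow) = 6×8.8300×10^7/(61.6×289.6) = 29700 mm².
h = 172.3 mm.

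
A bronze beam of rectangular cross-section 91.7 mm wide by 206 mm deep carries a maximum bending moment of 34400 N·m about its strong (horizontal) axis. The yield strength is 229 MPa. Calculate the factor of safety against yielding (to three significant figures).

Section modulus S = bh²/6 = 91.7×206²/6 = 648600 mm³.
σ = M/S = 3.4400×10^7/648600 = 53.04 MPa.
n = 229/53.04 = 4.317.

n = 4.32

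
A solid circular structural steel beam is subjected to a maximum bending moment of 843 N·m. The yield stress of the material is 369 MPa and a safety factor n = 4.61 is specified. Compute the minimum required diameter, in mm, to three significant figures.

d = 47.5 mm

σ_allow = 369/4.61 = 80.04 MPa.
For a solid circular section σ = 32M/(πd³), so d³ = 32M/(π σ_allow) = 32×843000/(π×80.04) = 107300 mm³.
d = 47.52 mm.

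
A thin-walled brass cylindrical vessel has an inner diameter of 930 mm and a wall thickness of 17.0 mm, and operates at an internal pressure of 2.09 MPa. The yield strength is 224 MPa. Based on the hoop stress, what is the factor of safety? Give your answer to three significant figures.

n = 3.92

σ_h = pD/(2t) = 2.09×930/(2×17.0) = 57.17 MPa.
n = 224/57.17 = 3.918.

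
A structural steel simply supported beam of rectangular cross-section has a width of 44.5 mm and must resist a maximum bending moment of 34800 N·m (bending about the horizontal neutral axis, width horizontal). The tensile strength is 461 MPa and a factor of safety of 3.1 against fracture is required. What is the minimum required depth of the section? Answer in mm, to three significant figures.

σ_allow = 461/3.1 = 148.7 MPa.
For a rectangular section σ = 6M/(bh²), so h² = 6M/(b σ_allow) = 6×3.4800×10^7/(44.5×148.7) = 31550 mm².
h = 177.6 mm.

h = 178 mm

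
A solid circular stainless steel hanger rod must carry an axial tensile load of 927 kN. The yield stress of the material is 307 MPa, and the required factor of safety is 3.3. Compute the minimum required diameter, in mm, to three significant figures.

Allowable stress σ_allow = 307/3.3 = 93.03 MPa.
Required area A = F/σ_allow = 927000/93.03 = 9964 mm².
A = πd²/4 → d = √(4A/π) = 112.6 mm.

d = 113 mm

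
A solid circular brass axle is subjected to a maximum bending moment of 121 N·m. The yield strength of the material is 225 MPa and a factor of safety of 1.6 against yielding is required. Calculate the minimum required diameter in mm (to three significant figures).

σ_allow = 225/1.6 = 140.6 MPa.
For a solid circular section σ = 32M/(πd³), so d³ = 32M/(π σ_allow) = 32×121000/(π×140.6) = 8764 mm³.
d = 20.62 mm.

d = 20.6 mm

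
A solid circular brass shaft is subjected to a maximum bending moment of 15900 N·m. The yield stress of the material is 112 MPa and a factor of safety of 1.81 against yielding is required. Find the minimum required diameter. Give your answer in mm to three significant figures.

σ_allow = 112/1.81 = 61.88 MPa.
For a solid circular section σ = 32M/(πd³), so d³ = 32M/(π σ_allow) = 32×1.5900×10^7/(π×61.88) = 2.617×10^6 mm³.
d = 137.8 mm.

d = 138 mm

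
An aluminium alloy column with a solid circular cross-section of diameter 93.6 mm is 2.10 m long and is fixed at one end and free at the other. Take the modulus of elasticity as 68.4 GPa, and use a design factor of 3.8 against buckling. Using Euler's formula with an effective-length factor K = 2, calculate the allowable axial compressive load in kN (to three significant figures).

P_allow = 37.9 kN

I = πd⁴/64 = π×93.6⁴/64 = 3.768×10^6 mm⁴.
Effective length L_e = KL = 2×2.10 m = 4200 mm.
Euler critical load P_cr = π²EI/L_e² = π²×68400×3.768×10^6/4200² = 144200 N.
P_allow = P_cr/n = 144200/3.8 = 37940 N.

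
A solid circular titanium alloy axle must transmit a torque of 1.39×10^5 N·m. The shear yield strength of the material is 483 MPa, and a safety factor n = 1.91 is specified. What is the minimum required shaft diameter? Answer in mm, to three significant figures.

d = 141 mm

Allowable shear stress τ_allow = 483/1.91 = 252.9 MPa.
For a solid shaft τ = 16T/(πd³), so d³ = 16T/(π τ_allow) = 16×1.3900×10^8/(π×252.9) = 2.799×10^6 mm³.
d = (2.799×10^6)^(1/3) = 140.9 mm.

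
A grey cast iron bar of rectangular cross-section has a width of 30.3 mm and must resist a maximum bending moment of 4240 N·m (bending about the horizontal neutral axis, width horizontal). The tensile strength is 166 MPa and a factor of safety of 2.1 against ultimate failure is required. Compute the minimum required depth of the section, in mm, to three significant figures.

σ_allow = 166/2.1 = 79.05 MPa.
For a rectangular section σ = 6M/(bh²), so h² = 6M/(b σ_allow) = 6×4240000/(30.3×79.05) = 10620 mm².
h = 103.1 mm.

h = 103 mm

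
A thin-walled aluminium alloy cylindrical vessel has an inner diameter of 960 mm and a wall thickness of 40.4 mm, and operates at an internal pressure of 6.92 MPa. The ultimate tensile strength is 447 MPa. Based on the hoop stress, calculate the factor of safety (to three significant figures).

n = 5.44

σ_h = pD/(2t) = 6.92×960/(2×40.4) = 82.22 MPa.
n = 447/82.22 = 5.437.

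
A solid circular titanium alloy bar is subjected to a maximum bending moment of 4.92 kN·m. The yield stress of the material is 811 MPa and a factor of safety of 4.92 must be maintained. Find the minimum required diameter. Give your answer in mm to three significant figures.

d = 67.2 mm

σ_allow = 811/4.92 = 164.8 MPa.
For a solid circular section σ = 32M/(πd³), so d³ = 32M/(π σ_allow) = 32×4920000/(π×164.8) = 304000 mm³.
d = 67.24 mm.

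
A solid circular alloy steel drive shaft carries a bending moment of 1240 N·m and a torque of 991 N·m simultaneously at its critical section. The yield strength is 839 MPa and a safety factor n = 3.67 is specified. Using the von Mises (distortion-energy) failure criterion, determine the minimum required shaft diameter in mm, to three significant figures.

σ_allow = σ_y/n = 839/3.67 = 228.6 MPa.
For a solid shaft σ_b = 32M/(πd³) and τ = 16T/(πd³), so the von Mises stress is σ' = (16/πd³)·√(4M²+3T²).
√(4M²+3T²) = √(4×(1.240×10^6)² + 3×(991000)²) = 3.016×10^6 N·mm.
d³ = 16×3.016×10^6/(π×228.6) = 67190 mm³.
d = 40.65 mm.

d = 40.7 mm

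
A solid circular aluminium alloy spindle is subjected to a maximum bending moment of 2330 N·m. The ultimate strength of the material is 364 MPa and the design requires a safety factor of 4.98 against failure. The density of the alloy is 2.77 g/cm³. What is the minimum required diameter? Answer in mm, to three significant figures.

σ_allow = 364/4.98 = 73.09 MPa.
For a solid circular section σ = 32M/(πd³), so d³ = 32M/(π σ_allow) = 32×2330000/(π×73.09) = 324700 mm³.
d = 68.73 mm.

d = 68.7 mm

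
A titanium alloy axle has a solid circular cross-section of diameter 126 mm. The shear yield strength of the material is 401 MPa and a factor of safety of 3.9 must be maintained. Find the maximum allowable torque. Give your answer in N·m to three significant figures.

τ_allow = 401/3.9 = 102.8 MPa.
For a solid shaft T_allow = τ_allow·πd³/16; πd³/16 = π×126³/16 = 392800 mm³.
T_allow = 102.8×392800 = 4.039×10^7 N·mm = 40390 N·m.

T_allow = 40400 N·m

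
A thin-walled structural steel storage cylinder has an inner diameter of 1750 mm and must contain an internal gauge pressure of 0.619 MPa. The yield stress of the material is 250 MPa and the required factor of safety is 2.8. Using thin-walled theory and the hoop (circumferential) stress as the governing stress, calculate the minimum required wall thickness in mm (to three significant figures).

t = 6.07 mm

σ_allow = 250/2.8 = 89.29 MPa.
Hoop stress σ_h = pD/(2t), so t = pD/(2σ_allow) = 0.619×1750/(2×89.29) = 6.066 mm.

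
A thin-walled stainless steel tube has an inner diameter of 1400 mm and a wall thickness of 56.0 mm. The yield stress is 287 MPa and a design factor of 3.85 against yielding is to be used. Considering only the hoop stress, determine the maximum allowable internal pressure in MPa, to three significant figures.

σ_allow = 287/3.85 = 74.55 MPa.
σ_h = pD/(2t) → p_allow = 2σ_allow t/D = 2×74.55×56.0/1400 = 5.964 MPa.

p_allow = 5.96 MPa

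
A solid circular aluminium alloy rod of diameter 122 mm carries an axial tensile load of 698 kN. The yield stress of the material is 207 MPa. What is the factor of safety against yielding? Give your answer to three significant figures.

A = πd²/4 = 11690 mm².
σ = F/A = 698000/11690 = 59.71 MPa.
n = 207/59.71 = 3.467.

n = 3.47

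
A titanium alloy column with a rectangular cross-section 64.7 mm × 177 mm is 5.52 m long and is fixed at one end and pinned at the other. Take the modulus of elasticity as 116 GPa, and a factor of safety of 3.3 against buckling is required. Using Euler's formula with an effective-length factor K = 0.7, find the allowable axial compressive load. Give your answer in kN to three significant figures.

P_allow = 92.8 kN

Buckling occurs about the weak axis: I_min = h·b³/12 = 177×64.7³/12 = 3.995×10^6 mm⁴ (b = 64.7 mm is the smaller dimension).
Effective length L_e = KL = 0.7×5.52 m = 3864 mm.
Euler critical load P_cr = π²EI/L_e² = π²×116000×3.995×10^6/3864² = 306300 N.
P_allow = P_cr/n = 306300/3.3 = 92830 N.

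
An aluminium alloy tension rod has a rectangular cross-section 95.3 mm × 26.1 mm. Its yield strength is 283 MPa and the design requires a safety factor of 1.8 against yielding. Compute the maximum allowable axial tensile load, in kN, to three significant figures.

F_allow = 391 kN

σ_allow = 283/1.8 = 157.2 MPa.
A = 95.3×26.1 = 2487 mm².
F_allow = σ_allow × A = 157.2×2487 = 391100 N.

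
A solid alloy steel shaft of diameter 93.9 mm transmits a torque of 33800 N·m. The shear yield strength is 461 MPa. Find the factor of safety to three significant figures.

n = 2.22

τ = 16T/(πd³) = 16×3.3800×10^7/(π×93.9³) = 207.9 MPa.
n = τ_limit/τ = 461/207.9 = 2.217.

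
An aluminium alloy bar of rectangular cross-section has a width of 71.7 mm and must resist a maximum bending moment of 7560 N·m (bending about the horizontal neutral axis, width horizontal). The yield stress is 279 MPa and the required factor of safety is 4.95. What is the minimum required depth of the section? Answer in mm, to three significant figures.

h = 106 mm

σ_allow = 279/4.95 = 56.36 MPa.
For a rectangular section σ = 6M/(bh²), so h² = 6M/(b σ_allow) = 6×7560000/(71.7×56.36) = 11220 mm².
h = 105.9 mm.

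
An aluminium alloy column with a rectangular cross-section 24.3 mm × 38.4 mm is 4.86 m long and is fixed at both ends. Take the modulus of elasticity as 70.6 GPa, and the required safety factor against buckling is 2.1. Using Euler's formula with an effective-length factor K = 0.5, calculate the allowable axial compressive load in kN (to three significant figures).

P_allow = 2.58 kN

Buckling occurs about the weak axis: I_min = h·b³/12 = 38.4×24.3³/12 = 45920 mm⁴ (b = 24.3 mm is the smaller dimension).
Effective length L_e = KL = 0.5×4.86 m = 2430 mm.
Euler critical load P_cr = π²EI/L_e² = π²×70600×45920/2430² = 5418 N.
P_allow = P_cr/n = 5418/2.1 = 2580 N.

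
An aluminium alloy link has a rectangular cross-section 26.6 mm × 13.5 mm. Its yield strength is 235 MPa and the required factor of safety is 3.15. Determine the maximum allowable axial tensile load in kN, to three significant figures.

F_allow = 26.8 kN

σ_allow = 235/3.15 = 74.60 MPa.
A = 26.6×13.5 = 359.1 mm².
F_allow = σ_allow × A = 74.60×359.1 = 26790 N.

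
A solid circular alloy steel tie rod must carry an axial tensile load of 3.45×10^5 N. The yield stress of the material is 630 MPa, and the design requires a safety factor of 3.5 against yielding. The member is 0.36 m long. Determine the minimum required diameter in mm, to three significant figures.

Allowable stress σ_allow = 630/3.5 = 180.0 MPa.
Required area A = F/σ_allow = 345000/180.0 = 1917 mm².
A = πd²/4 → d = √(4A/π) = 49.40 mm.

d = 49.4 mm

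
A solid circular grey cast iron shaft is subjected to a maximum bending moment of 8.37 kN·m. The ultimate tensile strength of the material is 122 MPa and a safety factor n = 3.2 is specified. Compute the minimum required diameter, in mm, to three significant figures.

d = 131 mm

σ_allow = 122/3.2 = 38.12 MPa.
For a solid circular section σ = 32M/(πd³), so d³ = 32M/(π σ_allow) = 32×8370000/(π×38.12) = 2.236×10^6 mm³.
d = 130.8 mm.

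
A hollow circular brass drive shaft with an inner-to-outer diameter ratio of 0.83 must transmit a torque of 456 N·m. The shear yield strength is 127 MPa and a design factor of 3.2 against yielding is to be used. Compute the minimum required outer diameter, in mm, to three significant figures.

τ_allow = 127/3.2 = 39.69 MPa.
For a hollow shaft τ = 16T/[πd_o³(1−k⁴)] with k = 0.83, so 1−k⁴ = 0.5254.
d_o³ = 16T/[π τ_allow (1−k⁴)] = 16×456000/(π×39.69×0.5254) = 111400 mm³.
d_o = 48.11 mm.

d_o = 48.1 mm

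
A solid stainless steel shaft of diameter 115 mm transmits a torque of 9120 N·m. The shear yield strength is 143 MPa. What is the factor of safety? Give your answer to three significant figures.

n = 4.68

τ = 16T/(πd³) = 16×9120000/(π×115³) = 30.54 MPa.
n = τ_limit/τ = 143/30.54 = 4.682.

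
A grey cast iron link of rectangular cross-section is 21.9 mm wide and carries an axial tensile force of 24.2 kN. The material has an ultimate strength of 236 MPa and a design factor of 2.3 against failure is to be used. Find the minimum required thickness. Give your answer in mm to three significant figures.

σ_allow = 236/2.3 = 102.6 MPa.
Required area A = F/σ_allow = 24200/102.6 = 235.8 mm².
t = A/w = 235.8/21.9 = 10.77 mm.

t = 10.8 mm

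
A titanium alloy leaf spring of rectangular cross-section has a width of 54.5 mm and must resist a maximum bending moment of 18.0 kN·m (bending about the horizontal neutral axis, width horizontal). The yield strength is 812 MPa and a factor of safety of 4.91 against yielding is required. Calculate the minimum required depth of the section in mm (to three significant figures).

h = 109 mm

σ_allow = 812/4.91 = 165.4 MPa.
For a rectangular section σ = 6M/(bh²), so h² = 6M/(b σ_allow) = 6×1.8000×10^7/(54.5×165.4) = 11980 mm².
h = 109.5 mm.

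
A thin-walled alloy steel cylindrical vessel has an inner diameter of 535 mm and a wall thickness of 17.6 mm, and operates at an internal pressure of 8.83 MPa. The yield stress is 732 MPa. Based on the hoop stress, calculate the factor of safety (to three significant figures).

σ_h = pD/(2t) = 8.83×535/(2×17.6) = 134.2 MPa.
n = 732/134.2 = 5.454.

n = 5.45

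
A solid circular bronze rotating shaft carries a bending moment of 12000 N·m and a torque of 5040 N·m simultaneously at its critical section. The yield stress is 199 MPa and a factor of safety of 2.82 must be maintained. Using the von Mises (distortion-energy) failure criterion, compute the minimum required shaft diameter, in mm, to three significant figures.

d = 123 mm

σ_allow = σ_y/n = 199/2.82 = 70.57 MPa.
For a solid shaft σ_b = 32M/(πd³) and τ = 16T/(πd³), so the von Mises stress is σ' = (16/πd³)·√(4M²+3T²).
√(4M²+3T²) = √(4×(1.200×10^7)² + 3×(5.040×10^6)²) = 2.554×10^7 N·mm.
d³ = 16×2.554×10^7/(π×70.57) = 1.843×10^6 mm³.
d = 122.6 mm.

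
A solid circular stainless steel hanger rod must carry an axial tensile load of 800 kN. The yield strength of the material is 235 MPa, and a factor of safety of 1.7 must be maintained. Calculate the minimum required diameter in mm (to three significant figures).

Allowable stress σ_allow = 235/1.7 = 138.2 MPa.
Required area A = F/σ_allow = 800000/138.2 = 5787 mm².
A = πd²/4 → d = √(4A/π) = 85.84 mm.

d = 85.8 mm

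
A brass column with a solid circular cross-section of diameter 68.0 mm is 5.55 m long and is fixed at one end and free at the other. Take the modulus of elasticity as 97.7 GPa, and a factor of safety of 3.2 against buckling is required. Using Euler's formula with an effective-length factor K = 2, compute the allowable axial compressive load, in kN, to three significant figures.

I = πd⁴/64 = π×68.0⁴/64 = 1.050×10^6 mm⁴.
Effective length L_e = KL = 2×5.55 m = 11100 mm.
Euler critical load P_cr = π²EI/L_e² = π²×97700×1.050×10^6/11100² = 8214 N.
P_allow = P_cr/n = 8214/3.2 = 2567 N.

P_allow = 2.57 kN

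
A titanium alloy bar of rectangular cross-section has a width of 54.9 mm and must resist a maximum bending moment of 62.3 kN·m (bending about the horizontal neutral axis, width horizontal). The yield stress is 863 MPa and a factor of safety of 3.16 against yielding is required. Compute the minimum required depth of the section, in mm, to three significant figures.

σ_allow = 863/3.16 = 273.1 MPa.
For a rectangular section σ = 6M/(bh²), so h² = 6M/(b σ_allow) = 6×6.2300×10^7/(54.9×273.1) = 24930 mm².
h = 157.9 mm.

h = 158 mm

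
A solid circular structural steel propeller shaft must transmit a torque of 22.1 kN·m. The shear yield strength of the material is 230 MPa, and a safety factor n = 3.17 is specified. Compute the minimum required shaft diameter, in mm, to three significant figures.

Allowable shear stress τ_allow = 230/3.17 = 72.56 MPa.
For a solid shaft τ = 16T/(πd³), so d³ = 16T/(π τ_allow) = 16×2.2100×10^7/(π×72.56) = 1.551×10^6 mm³.
d = (1.551×10^6)^(1/3) = 115.8 mm.

d = 116 mm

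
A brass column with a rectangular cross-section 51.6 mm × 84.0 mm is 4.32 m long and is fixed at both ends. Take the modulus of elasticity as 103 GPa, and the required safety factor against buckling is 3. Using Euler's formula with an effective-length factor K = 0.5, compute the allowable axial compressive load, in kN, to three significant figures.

Buckling occurs about the weak axis: I_min = h·b³/12 = 84.0×51.6³/12 = 961700 mm⁴ (b = 51.6 mm is the smaller dimension).
Effective length L_e = KL = 0.5×4.32 m = 2160 mm.
Euler critical load P_cr = π²EI/L_e² = π²×103000×961700/2160² = 209500 N.
P_allow = P_cr/n = 209500/3 = 69850 N.

P_allow = 69.8 kN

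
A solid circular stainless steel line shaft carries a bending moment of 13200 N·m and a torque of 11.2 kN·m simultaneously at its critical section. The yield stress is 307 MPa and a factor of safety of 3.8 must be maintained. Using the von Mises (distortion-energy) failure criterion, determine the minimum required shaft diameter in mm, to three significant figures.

d = 127 mm

σ_allow = σ_y/n = 307/3.8 = 80.79 MPa.
For a solid shaft σ_b = 32M/(πd³) and τ = 16T/(πd³), so the von Mises stress is σ' = (16/πd³)·√(4M²+3T²).
√(4M²+3T²) = √(4×(1.320×10^7)² + 3×(1.120×10^7)²) = 3.276×10^7 N·mm.
d³ = 16×3.276×10^7/(π×80.79) = 2.065×10^6 mm³.
d = 127.3 mm.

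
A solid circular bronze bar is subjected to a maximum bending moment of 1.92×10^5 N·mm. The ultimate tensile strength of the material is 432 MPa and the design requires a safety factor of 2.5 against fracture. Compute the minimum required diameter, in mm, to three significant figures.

σ_allow = 432/2.5 = 172.8 MPa.
For a solid circular section σ = 32M/(πd³), so d³ = 32M/(π σ_allow) = 32×192000/(π×172.8) = 11320 mm³.
d = 22.45 mm.

d = 22.5 mm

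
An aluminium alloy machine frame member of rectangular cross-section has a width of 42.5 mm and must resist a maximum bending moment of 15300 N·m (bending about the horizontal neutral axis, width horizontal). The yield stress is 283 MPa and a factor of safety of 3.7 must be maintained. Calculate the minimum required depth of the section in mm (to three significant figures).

σ_allow = 283/3.7 = 76.49 MPa.
For a rectangular section σ = 6M/(bh²), so h² = 6M/(b σ_allow) = 6×1.5300×10^7/(42.5×76.49) = 28240 mm².
h = 168.0 mm.

h = 168 mm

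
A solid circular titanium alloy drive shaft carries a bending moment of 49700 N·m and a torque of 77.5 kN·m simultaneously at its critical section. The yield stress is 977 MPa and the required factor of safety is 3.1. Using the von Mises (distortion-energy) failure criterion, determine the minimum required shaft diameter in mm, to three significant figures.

d = 139 mm

σ_allow = σ_y/n = 977/3.1 = 315.2 MPa.
For a solid shaft σ_b = 32M/(πd³) and τ = 16T/(πd³), so the von Mises stress is σ' = (16/πd³)·√(4M²+3T²).
√(4M²+3T²) = √(4×(4.970×10^7)² + 3×(7.750×10^7)²) = 1.670×10^8 N·mm.
d³ = 16×1.670×10^8/(π×315.2) = 2.699×10^6 mm³.
d = 139.2 mm.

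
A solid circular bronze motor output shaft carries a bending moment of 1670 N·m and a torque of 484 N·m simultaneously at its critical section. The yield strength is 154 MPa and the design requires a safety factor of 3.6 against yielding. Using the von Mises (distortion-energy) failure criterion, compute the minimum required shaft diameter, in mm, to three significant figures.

σ_allow = σ_y/n = 154/3.6 = 42.78 MPa.
For a solid shaft σ_b = 32M/(πd³) and τ = 16T/(πd³), so the von Mises stress is σ' = (16/πd³)·√(4M²+3T²).
√(4M²+3T²) = √(4×(1.670×10^6)² + 3×(484000)²) = 3.444×10^6 N·mm.
d³ = 16×3.444×10^6/(π×42.78) = 410000 mm³.
d = 74.29 mm.

d = 74.3 mm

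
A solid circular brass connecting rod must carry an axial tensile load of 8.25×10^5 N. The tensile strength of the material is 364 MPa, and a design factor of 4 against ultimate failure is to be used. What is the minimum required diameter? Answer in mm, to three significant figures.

Allowable stress σ_allow = 364/4 = 91.00 MPa.
Required area A = F/σ_allow = 825000/91.00 = 9066 mm².
A = πd²/4 → d = √(4A/π) = 107.4 mm.

d = 107 mm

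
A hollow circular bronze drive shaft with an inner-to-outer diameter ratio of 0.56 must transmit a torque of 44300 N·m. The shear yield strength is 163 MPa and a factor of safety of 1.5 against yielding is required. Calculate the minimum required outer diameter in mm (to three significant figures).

d_o = 132 mm

τ_allow = 163/1.5 = 108.7 MPa.
For a hollow shaft τ = 16T/[πd_o³(1−k⁴)] with k = 0.56, so 1−k⁴ = 0.9017.
d_o³ = 16T/[π τ_allow (1−k⁴)] = 16×4.4300×10^7/(π×108.7×0.9017) = 2.303×10^6 mm³.
d_o = 132.1 mm.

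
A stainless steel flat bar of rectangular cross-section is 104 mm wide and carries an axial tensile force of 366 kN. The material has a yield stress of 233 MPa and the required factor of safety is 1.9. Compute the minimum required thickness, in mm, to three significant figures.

σ_allow = 233/1.9 = 122.6 MPa.
Required area A = F/σ_allow = 366000/122.6 = 2985 mm².
t = A/w = 2985/104 = 28.70 mm.

t = 28.7 mm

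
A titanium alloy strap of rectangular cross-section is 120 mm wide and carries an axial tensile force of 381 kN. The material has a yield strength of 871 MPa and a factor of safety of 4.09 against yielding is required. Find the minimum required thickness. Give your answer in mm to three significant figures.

σ_allow = 871/4.09 = 213.0 MPa.
Required area A = F/σ_allow = 381000/213.0 = 1789 mm².
t = A/w = 1789/120 = 14.91 mm.

t = 14.9 mm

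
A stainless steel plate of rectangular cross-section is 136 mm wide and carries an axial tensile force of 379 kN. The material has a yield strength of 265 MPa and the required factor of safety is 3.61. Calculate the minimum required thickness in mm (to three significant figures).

t = 38.0 mm

σ_allow = 265/3.61 = 73.41 MPa.
Required area A = F/σ_allow = 379000/73.41 = 5163 mm².
t = A/w = 5163/136 = 37.96 mm.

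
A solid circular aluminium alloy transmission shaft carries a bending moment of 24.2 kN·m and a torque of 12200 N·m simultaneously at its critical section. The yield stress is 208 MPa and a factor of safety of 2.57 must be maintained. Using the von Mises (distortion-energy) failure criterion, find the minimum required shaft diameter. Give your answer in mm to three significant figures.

d = 149 mm

σ_allow = σ_y/n = 208/2.57 = 80.93 MPa.
For a solid shaft σ_b = 32M/(πd³) and τ = 16T/(πd³), so the von Mises stress is σ' = (16/πd³)·√(4M²+3T²).
√(4M²+3T²) = √(4×(2.420×10^7)² + 3×(1.220×10^7)²) = 5.281×10^7 N·mm.
d³ = 16×5.281×10^7/(π×80.93) = 3.323×10^6 mm³.
d = 149.2 mm.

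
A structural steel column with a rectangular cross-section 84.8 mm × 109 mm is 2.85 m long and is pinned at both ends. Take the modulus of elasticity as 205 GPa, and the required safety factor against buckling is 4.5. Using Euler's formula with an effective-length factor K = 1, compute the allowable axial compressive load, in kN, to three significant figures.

Buckling occurs about the weak axis: I_min = h·b³/12 = 109×84.8³/12 = 5.539×10^6 mm⁴ (b = 84.8 mm is the smaller dimension).
Effective length L_e = KL = 1×2.85 m = 2850 mm.
Euler critical load P_cr = π²EI/L_e² = π²×205000×5.539×10^6/2850² = 1.380×10^6 N.
P_allow = P_cr/n = 1.380×10^6/4.5 = 306600 N.

P_allow = 307 kN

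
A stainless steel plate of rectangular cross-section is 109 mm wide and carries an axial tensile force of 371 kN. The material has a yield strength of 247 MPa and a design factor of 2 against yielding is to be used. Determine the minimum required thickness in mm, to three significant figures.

t = 27.6 mm

σ_allow = 247/2 = 123.5 MPa.
Required area A = F/σ_allow = 371000/123.5 = 3004 mm².
t = A/w = 3004/109 = 27.56 mm.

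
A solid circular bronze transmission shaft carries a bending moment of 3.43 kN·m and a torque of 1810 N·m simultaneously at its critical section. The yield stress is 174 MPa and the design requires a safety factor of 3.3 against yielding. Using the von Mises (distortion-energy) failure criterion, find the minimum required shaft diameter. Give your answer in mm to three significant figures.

d = 90.0 mm

σ_allow = σ_y/n = 174/3.3 = 52.73 MPa.
For a solid shaft σ_b = 32M/(πd³) and τ = 16T/(πd³), so the von Mises stress is σ' = (16/πd³)·√(4M²+3T²).
√(4M²+3T²) = √(4×(3.430×10^6)² + 3×(1.810×10^6)²) = 7.542×10^6 N·mm.
d³ = 16×7.542×10^6/(π×52.73) = 728500 mm³.
d = 89.98 mm.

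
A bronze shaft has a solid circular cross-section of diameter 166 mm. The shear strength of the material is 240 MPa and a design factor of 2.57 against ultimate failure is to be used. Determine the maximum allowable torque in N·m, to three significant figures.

T_allow = 83900 N·m

τ_allow = 240/2.57 = 93.39 MPa.
For a solid shaft T_allow = τ_allow·πd³/16; πd³/16 = π×166³/16 = 898200 mm³.
T_allow = 93.39×898200 = 8.387×10^7 N·mm = 83870 N·m.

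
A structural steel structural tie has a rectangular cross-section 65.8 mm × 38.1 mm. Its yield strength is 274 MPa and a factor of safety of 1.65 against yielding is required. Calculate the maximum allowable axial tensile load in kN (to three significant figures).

σ_allow = 274/1.65 = 166.1 MPa.
A = 65.8×38.1 = 2507 mm².
F_allow = σ_allow × A = 166.1×2507 = 416300 N.

F_allow = 416 kN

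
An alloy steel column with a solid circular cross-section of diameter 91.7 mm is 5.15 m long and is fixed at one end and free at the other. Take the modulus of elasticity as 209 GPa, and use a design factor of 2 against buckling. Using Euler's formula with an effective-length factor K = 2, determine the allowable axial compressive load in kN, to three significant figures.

I = πd⁴/64 = π×91.7⁴/64 = 3.471×10^6 mm⁴.
Effective length L_e = KL = 2×5.15 m = 10300 mm.
Euler critical load P_cr = π²EI/L_e² = π²×209000×3.471×10^6/10300² = 67490 N.
P_allow = P_cr/n = 67490/2 = 33740 N.

P_allow = 33.7 kN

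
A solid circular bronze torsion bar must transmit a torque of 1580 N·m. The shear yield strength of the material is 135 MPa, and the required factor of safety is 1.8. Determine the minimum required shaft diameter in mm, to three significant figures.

d = 47.5 mm

Allowable shear stress τ_allow = 135/1.8 = 75.00 MPa.
For a solid shaft τ = 16T/(πd³), so d³ = 16T/(π τ_allow) = 16×1580000/(π×75.00) = 107300 mm³.
d = (107300)^(1/3) = 47.52 mm.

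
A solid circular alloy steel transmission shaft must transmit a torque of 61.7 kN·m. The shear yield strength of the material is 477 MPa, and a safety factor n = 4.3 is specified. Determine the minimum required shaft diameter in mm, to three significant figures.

d = 141 mm

Allowable shear stress τ_allow = 477/4.3 = 110.9 MPa.
For a solid shaft τ = 16T/(πd³), so d³ = 16T/(π τ_allow) = 16×6.1700×10^7/(π×110.9) = 2.833×10^6 mm³.
d = (2.833×10^6)^(1/3) = 141.5 mm.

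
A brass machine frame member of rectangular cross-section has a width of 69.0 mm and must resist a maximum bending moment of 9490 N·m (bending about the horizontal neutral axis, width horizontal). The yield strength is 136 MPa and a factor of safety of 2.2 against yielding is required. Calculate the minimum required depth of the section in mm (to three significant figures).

h = 116 mm

σ_allow = 136/2.2 = 61.82 MPa.
For a rectangular section σ = 6M/(bh²), so h² = 6M/(b σ_allow) = 6×9490000/(69.0×61.82) = 13350 mm².
h = 115.5 mm.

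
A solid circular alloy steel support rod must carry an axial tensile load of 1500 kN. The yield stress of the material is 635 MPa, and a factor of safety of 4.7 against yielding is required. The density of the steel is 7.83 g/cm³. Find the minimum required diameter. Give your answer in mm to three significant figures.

Allowable stress σ_allow = 635/4.7 = 135.1 MPa.
Required area A = F/σ_allow = 1500000/135.1 = 11100 mm².
A = πd²/4 → d = √(4A/π) = 118.9 mm.

d = 119 mm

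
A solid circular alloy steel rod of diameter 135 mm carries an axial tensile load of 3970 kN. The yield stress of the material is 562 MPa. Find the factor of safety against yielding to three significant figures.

A = πd²/4 = 14310 mm².
σ = F/A = 3970000/14310 = 277.4 MPa.
n = 562/277.4 = 2.026.

n = 2.03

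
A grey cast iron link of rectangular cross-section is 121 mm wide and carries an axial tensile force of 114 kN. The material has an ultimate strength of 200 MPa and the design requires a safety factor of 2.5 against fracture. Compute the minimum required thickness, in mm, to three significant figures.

t = 11.8 mm

σ_allow = 200/2.5 = 80.00 MPa.
Required area A = F/σ_allow = 114000/80.00 = 1425 mm².
t = A/w = 1425/121 = 11.78 mm.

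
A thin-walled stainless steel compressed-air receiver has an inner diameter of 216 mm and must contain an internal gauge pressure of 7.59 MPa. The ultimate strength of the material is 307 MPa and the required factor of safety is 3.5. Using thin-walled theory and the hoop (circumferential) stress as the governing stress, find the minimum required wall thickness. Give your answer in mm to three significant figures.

σ_allow = 307/3.5 = 87.71 MPa.
Hoop stress σ_h = pD/(2t), so t = pD/(2σ_allow) = 7.59×216/(2×87.71) = 9.345 mm.

t = 9.35 mm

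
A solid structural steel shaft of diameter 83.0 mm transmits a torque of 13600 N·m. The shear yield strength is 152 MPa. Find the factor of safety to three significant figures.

n = 1.25

τ = 16T/(πd³) = 16×1.3600×10^7/(π×83.0³) = 121.1 MPa.
n = τ_limit/τ = 152/121.1 = 1.255.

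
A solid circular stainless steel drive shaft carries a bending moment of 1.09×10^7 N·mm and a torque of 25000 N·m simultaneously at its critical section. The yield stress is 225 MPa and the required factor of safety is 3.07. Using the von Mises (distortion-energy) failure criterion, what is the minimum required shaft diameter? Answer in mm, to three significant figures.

σ_allow = σ_y/n = 225/3.07 = 73.29 MPa.
For a solid shaft σ_b = 32M/(πd³) and τ = 16T/(πd³), so the von Mises stress is σ' = (16/πd³)·√(4M²+3T²).
√(4M²+3T²) = √(4×(1.090×10^7)² + 3×(2.500×10^7)²) = 4.848×10^7 N·mm.
d³ = 16×4.848×10^7/(π×73.29) = 3.369×10^6 mm³.
d = 149.9 mm.

d = 150 mm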